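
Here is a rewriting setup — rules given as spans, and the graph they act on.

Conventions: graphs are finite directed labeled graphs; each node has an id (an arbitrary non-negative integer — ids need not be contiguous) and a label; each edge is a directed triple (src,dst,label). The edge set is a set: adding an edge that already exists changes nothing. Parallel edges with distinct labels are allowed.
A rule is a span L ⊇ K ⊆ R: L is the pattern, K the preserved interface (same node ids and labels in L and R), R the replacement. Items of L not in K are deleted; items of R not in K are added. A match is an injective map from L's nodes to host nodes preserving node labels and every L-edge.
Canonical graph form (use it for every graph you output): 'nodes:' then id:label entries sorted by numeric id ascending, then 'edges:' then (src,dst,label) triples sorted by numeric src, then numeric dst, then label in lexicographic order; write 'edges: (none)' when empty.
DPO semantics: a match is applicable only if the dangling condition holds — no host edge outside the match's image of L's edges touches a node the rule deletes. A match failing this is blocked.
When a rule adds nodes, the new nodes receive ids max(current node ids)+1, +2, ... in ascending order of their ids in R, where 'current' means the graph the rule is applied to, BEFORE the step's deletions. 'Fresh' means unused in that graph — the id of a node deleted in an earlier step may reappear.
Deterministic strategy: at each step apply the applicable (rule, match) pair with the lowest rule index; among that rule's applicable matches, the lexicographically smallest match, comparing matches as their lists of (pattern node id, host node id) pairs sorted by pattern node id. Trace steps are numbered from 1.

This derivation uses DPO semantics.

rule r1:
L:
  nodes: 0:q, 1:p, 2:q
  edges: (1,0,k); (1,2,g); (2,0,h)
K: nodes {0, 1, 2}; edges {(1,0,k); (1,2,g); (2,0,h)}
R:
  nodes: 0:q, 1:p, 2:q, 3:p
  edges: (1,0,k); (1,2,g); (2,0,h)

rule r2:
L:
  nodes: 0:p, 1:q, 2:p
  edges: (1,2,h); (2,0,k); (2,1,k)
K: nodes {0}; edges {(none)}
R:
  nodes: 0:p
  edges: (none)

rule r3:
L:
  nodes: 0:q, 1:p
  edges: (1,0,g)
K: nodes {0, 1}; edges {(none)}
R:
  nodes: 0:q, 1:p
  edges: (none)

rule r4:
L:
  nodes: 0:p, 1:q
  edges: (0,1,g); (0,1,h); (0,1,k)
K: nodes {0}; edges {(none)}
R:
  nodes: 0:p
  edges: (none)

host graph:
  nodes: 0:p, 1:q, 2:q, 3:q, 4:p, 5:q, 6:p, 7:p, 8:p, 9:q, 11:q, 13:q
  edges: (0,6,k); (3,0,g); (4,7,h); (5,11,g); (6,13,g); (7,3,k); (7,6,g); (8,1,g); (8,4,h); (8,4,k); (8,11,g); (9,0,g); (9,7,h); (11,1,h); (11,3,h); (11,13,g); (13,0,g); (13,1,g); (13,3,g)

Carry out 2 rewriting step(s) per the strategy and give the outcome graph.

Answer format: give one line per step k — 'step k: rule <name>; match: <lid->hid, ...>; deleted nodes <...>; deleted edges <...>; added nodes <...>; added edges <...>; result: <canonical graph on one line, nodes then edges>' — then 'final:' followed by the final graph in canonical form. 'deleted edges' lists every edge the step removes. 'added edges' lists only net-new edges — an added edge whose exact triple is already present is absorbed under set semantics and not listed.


step 1: rule r3; match: 0->1, 1->8; deleted nodes (none); deleted edges (8,1,g); added nodes (none); added edges (none); result: nodes: 0:p, 1:q, 2:q, 3:q, 4:p, 5:q, 6:p, 7:p, 8:p, 9:q, 11:q, 13:q edges: (0,6,k); (3,0,g); (4,7,h); (5,11,g); (6,13,g); (7,3,k); (7,6,g); (8,4,h); (8,4,k); (8,11,g); (9,0,g); (9,7,h); (11,1,h); (11,3,h); (11,13,g); (13,0,g); (13,1,g); (13,3,g)
step 2: rule r3; match: 0->11, 1->8; deleted nodes (none); deleted edges (8,11,g); added nodes (none); added edges (none); result: nodes: 0:p, 1:q, 2:q, 3:q, 4:p, 5:q, 6:p, 7:p, 8:p, 9:q, 11:q, 13:q edges: (0,6,k); (3,0,g); (4,7,h); (5,11,g); (6,13,g); (7,3,k); (7,6,g); (8,4,h); (8,4,k); (9,0,g); (9,7,h); (11,1,h); (11,3,h); (11,13,g); (13,0,g); (13,1,g); (13,3,g)
final:
nodes: 0:p, 1:q, 2:q, 3:q, 4:p, 5:q, 6:p, 7:p, 8:p, 9:q, 11:q, 13:q
edges: (0,6,k); (3,0,g); (4,7,h); (5,11,g); (6,13,g); (7,3,k); (7,6,g); (8,4,h); (8,4,k); (9,0,g); (9,7,h); (11,1,h); (11,3,h); (11,13,g); (13,0,g); (13,1,g); (13,3,g)


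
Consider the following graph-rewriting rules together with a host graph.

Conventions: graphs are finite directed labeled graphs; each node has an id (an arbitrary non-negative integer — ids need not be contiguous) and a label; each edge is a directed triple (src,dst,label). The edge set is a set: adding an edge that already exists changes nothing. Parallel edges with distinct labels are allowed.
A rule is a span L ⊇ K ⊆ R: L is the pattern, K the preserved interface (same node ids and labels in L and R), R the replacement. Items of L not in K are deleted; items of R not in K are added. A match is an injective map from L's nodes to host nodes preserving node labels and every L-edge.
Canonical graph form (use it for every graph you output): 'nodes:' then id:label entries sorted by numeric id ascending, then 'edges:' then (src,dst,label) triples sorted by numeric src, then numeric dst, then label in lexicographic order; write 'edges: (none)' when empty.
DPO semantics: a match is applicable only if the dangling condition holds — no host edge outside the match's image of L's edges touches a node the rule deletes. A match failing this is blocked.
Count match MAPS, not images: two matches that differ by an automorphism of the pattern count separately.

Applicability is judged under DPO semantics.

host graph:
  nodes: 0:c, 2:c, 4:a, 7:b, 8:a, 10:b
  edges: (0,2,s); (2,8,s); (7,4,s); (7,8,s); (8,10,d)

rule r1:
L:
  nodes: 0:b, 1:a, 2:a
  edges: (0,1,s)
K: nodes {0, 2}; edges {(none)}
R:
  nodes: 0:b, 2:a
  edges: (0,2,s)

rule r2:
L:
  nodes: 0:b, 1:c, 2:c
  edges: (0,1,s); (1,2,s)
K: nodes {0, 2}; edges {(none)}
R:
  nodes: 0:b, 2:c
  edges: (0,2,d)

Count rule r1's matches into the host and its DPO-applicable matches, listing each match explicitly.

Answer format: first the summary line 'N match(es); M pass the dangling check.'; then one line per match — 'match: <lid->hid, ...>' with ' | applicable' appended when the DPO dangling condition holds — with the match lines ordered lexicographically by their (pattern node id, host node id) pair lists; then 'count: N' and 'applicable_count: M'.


2 match(es); 1 pass the dangling check.
match: 0->7, 1->4, 2->8 | applicable
match: 0->7, 1->8, 2->4
count: 2
applicable_count: 1


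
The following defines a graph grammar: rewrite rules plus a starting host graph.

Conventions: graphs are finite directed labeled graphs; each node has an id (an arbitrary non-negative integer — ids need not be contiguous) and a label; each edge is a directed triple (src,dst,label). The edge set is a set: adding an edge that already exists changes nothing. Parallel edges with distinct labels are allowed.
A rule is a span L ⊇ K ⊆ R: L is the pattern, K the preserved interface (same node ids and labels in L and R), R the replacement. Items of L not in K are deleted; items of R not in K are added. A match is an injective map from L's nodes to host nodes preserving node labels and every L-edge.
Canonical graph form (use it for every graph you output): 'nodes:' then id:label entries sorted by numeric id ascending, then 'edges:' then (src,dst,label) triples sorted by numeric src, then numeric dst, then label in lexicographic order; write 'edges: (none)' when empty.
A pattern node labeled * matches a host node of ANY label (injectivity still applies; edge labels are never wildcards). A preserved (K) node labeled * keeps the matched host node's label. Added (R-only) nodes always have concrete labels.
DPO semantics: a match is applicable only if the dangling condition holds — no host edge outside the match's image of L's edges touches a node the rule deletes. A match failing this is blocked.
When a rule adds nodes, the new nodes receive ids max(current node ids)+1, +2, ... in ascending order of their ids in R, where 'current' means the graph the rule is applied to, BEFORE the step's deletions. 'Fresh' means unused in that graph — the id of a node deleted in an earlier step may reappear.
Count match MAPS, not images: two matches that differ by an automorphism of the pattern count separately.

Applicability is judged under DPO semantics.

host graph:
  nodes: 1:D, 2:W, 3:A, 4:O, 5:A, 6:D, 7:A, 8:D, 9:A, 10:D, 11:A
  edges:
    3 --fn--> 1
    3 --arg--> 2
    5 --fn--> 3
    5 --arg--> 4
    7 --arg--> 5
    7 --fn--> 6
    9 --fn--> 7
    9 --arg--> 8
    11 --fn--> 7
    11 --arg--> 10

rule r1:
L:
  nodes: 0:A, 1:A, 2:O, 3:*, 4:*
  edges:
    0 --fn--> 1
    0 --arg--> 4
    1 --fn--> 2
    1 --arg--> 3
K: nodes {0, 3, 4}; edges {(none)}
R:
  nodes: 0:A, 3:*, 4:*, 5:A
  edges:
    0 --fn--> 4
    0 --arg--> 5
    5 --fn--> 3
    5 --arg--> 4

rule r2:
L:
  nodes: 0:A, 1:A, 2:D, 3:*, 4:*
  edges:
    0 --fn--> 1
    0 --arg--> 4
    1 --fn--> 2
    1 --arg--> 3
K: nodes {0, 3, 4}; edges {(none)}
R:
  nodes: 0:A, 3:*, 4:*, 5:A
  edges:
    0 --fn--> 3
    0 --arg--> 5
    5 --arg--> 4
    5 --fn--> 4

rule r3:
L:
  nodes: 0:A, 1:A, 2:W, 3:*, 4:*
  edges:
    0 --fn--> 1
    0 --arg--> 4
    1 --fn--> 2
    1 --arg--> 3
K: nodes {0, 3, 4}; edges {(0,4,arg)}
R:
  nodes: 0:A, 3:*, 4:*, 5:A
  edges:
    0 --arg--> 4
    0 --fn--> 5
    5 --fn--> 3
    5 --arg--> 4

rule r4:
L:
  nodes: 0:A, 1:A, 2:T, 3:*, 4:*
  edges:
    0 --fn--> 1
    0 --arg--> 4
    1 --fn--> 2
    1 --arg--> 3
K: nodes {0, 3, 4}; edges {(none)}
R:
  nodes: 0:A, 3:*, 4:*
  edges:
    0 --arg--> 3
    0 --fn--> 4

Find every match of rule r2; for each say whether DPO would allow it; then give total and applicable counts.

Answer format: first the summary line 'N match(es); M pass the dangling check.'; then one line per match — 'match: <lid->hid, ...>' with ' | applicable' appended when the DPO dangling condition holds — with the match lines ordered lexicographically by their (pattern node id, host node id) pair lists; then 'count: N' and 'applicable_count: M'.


3 match(es); 1 pass the dangling check.
match: 0->5, 1->3, 2->1, 3->2, 4->4 | applicable
match: 0->9, 1->7, 2->6, 3->5, 4->8
match: 0->11, 1->7, 2->6, 3->5, 4->10
count: 3
applicable_count: 1


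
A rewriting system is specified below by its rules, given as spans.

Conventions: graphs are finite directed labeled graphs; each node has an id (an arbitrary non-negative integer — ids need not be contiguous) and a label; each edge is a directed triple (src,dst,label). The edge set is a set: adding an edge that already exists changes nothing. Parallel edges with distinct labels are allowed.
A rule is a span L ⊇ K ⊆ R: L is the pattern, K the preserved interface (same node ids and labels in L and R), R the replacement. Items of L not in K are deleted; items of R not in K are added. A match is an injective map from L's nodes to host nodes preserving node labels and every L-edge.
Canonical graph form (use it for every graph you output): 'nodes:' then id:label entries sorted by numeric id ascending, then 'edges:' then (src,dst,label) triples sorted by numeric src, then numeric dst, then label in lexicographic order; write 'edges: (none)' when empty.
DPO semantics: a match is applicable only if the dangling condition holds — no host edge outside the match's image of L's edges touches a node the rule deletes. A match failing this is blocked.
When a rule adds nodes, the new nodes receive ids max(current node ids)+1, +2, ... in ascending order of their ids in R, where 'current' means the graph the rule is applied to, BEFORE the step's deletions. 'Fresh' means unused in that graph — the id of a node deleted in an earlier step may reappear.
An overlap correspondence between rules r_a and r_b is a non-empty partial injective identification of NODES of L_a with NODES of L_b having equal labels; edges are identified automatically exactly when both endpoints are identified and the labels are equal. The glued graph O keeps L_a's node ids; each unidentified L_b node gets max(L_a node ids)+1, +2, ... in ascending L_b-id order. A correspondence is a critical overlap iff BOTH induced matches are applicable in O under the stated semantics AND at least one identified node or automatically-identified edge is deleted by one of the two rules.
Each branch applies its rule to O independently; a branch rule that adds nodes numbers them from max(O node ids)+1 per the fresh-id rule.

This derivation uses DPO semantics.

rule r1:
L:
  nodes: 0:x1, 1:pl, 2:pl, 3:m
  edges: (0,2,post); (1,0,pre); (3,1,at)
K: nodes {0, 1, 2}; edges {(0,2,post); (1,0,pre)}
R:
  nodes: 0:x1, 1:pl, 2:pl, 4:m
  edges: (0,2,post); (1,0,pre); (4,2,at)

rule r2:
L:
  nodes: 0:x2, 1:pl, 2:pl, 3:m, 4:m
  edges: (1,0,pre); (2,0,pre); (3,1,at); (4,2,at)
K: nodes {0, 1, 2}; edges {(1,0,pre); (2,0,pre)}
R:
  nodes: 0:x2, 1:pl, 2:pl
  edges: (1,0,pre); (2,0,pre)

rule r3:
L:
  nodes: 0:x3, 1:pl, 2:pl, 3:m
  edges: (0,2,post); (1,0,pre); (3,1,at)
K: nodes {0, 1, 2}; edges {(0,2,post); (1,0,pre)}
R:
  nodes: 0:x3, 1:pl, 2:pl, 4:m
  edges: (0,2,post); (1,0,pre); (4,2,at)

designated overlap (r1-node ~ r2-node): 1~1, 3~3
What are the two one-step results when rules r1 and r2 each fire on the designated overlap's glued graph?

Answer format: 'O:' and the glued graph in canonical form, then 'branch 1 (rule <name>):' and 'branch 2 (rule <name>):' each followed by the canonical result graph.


O:
nodes: 0:x1, 1:pl, 2:pl, 3:m, 4:x2, 5:pl, 6:m
edges: (0,2,post); (1,0,pre); (1,4,pre); (3,1,at); (5,4,pre); (6,5,at)
branch 1 (rule r1):
nodes: 0:x1, 1:pl, 2:pl, 4:x2, 5:pl, 6:m, 7:m
edges: (0,2,post); (1,0,pre); (1,4,pre); (5,4,pre); (6,5,at); (7,2,at)
branch 2 (rule r2):
nodes: 0:x1, 1:pl, 2:pl, 4:x2, 5:pl
edges: (0,2,post); (1,0,pre); (1,4,pre); (5,4,pre)


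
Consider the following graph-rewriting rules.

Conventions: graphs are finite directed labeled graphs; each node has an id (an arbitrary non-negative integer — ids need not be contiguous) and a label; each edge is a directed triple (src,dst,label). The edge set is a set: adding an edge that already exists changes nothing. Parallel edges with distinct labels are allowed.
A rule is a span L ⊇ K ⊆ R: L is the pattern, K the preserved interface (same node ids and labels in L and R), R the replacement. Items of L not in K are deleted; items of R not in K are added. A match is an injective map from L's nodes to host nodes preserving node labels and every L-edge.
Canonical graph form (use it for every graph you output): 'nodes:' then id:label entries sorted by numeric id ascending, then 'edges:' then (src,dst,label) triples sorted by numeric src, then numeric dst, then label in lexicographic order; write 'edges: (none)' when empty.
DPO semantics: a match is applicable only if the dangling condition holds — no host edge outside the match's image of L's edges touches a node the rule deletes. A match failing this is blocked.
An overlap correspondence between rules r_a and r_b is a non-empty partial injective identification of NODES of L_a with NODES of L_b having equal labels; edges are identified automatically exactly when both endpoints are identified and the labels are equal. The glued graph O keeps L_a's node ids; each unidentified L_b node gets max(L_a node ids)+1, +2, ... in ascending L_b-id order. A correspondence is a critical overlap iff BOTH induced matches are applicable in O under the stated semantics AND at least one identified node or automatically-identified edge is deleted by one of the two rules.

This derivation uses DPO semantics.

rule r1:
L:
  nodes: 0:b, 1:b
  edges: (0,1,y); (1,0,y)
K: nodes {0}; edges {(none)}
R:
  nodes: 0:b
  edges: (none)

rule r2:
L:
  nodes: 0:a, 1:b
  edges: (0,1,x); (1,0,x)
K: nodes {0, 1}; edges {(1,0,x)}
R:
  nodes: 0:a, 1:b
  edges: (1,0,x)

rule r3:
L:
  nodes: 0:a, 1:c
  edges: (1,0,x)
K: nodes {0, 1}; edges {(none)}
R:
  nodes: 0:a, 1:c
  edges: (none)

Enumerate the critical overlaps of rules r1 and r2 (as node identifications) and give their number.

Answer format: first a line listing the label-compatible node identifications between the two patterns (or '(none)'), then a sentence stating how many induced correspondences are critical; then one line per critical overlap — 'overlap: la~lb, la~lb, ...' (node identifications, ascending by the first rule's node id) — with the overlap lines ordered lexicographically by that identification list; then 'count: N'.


label-compatible node identifications between L(r1) and L(r2): 0~1, 1~1
0 of the induced correspondences are critical overlaps of r1 and r2.
count: 0


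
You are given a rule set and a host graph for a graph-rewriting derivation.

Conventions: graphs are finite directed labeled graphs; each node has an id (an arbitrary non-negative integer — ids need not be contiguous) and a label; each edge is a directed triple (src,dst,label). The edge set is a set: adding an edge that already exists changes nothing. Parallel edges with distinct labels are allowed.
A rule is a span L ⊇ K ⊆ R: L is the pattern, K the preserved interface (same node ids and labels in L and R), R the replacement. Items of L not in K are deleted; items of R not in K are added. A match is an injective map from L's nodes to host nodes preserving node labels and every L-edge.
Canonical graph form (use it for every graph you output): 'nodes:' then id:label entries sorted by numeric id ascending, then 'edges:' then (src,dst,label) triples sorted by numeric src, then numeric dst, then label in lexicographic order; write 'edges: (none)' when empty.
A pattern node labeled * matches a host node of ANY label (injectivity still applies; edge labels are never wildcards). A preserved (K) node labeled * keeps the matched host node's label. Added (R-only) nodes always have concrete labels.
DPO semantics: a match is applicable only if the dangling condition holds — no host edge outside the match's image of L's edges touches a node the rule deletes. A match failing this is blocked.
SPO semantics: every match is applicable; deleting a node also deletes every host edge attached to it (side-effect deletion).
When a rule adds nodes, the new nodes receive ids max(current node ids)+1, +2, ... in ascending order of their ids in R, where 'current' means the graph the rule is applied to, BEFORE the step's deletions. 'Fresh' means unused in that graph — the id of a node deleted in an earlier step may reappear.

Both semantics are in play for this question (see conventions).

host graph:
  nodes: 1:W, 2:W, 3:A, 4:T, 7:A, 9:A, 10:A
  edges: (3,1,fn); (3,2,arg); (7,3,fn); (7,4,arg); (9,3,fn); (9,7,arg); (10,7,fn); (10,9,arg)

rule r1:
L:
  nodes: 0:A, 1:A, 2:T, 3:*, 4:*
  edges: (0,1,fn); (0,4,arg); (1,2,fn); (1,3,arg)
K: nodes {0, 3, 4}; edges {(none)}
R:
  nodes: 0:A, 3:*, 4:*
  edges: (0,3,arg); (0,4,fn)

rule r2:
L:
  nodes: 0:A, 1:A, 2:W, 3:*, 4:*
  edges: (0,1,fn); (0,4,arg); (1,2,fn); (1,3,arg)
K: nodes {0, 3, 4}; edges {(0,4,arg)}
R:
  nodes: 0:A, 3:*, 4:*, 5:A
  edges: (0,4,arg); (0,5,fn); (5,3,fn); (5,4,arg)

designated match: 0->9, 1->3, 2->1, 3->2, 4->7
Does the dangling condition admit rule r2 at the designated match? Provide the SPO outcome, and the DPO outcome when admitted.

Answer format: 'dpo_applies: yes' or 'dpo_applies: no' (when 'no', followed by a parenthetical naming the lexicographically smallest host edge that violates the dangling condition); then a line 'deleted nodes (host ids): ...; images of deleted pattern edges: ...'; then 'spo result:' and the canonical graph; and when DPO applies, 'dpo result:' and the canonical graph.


dpo_applies: no
(the rule deletes node 3, which keeps host edge (7,3,fn) outside the match image — the dangling condition fails, DPO blocks; SPO proceeds and side-deletes such edges)
deleted nodes (host ids): 1, 3; images of deleted pattern edges: (3,1,fn); (3,2,arg); (9,3,fn)
spo result:
nodes: 2:W, 4:T, 7:A, 9:A, 10:A, 11:A
edges: (7,4,arg); (9,7,arg); (9,11,fn); (10,7,fn); (10,9,arg); (11,2,fn); (11,7,arg)


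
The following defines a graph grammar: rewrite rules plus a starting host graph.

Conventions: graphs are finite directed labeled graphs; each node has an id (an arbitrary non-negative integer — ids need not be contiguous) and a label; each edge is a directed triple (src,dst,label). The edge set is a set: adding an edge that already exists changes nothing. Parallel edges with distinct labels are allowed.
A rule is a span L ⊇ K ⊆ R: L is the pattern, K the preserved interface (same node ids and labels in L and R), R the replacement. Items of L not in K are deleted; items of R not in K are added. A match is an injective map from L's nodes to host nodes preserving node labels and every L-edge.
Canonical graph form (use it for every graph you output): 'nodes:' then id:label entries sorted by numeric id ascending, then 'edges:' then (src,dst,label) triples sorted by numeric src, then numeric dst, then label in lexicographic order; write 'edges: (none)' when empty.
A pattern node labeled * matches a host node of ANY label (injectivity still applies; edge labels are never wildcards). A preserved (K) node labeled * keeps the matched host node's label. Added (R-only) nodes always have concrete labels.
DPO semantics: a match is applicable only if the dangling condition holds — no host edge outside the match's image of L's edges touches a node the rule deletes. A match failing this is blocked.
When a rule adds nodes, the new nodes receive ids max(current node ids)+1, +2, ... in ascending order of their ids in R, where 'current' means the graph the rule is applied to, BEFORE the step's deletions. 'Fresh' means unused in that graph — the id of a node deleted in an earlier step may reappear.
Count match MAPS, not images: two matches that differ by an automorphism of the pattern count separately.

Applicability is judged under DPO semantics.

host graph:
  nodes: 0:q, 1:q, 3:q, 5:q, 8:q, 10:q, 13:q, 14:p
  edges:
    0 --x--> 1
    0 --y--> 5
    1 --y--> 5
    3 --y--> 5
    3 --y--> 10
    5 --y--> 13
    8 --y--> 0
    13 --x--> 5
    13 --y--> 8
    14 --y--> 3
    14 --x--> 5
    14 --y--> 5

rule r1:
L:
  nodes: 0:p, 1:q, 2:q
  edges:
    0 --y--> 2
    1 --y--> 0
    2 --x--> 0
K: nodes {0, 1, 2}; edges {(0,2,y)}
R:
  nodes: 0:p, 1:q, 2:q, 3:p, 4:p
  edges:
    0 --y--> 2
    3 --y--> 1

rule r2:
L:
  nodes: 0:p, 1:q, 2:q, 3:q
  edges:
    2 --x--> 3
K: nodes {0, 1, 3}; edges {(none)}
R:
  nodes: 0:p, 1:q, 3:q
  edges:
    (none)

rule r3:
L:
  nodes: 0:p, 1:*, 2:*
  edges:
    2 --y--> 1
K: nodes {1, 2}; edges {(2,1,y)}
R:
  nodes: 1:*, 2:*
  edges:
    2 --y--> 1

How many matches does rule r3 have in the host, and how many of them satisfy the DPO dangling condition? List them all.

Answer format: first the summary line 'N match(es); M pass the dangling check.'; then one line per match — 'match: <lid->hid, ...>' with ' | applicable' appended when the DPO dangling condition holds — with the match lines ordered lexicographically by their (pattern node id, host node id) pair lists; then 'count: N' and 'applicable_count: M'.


7 match(es); 0 pass the dangling check.
match: 0->14, 1->0, 2->8
match: 0->14, 1->5, 2->0
match: 0->14, 1->5, 2->1
match: 0->14, 1->5, 2->3
match: 0->14, 1->8, 2->13
match: 0->14, 1->10, 2->3
match: 0->14, 1->13, 2->5
count: 7
applicable_count: 0


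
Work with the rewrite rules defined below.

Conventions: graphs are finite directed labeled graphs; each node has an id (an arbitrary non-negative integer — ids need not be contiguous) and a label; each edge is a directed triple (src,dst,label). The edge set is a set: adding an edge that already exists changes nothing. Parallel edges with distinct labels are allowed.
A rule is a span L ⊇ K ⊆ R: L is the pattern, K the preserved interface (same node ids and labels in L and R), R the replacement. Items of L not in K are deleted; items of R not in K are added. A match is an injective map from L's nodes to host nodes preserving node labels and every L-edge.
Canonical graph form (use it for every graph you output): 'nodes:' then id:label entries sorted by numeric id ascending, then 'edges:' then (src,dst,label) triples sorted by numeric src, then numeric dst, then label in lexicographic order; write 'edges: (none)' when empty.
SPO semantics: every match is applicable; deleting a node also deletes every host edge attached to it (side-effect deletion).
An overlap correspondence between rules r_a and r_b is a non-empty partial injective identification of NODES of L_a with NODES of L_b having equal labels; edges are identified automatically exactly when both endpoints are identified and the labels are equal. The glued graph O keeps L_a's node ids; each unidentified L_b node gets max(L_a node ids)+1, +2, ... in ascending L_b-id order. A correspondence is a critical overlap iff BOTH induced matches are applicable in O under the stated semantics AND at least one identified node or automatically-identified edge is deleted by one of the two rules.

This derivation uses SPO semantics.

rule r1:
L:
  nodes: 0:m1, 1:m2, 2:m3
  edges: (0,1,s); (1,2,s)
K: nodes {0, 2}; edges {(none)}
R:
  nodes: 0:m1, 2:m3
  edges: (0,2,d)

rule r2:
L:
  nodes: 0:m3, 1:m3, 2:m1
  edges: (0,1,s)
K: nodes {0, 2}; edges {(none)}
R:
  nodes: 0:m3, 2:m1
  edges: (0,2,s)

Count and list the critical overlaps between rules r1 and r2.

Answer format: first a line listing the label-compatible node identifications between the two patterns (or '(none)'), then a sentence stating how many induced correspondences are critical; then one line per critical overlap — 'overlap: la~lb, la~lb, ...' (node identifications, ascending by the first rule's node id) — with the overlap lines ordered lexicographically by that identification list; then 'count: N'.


label-compatible node identifications between L(r1) and L(r2): 0~2, 2~0, 2~1
2 of the induced correspondences are critical overlaps of r1 and r2.
overlap: 0~2, 2~1
overlap: 2~1
count: 2


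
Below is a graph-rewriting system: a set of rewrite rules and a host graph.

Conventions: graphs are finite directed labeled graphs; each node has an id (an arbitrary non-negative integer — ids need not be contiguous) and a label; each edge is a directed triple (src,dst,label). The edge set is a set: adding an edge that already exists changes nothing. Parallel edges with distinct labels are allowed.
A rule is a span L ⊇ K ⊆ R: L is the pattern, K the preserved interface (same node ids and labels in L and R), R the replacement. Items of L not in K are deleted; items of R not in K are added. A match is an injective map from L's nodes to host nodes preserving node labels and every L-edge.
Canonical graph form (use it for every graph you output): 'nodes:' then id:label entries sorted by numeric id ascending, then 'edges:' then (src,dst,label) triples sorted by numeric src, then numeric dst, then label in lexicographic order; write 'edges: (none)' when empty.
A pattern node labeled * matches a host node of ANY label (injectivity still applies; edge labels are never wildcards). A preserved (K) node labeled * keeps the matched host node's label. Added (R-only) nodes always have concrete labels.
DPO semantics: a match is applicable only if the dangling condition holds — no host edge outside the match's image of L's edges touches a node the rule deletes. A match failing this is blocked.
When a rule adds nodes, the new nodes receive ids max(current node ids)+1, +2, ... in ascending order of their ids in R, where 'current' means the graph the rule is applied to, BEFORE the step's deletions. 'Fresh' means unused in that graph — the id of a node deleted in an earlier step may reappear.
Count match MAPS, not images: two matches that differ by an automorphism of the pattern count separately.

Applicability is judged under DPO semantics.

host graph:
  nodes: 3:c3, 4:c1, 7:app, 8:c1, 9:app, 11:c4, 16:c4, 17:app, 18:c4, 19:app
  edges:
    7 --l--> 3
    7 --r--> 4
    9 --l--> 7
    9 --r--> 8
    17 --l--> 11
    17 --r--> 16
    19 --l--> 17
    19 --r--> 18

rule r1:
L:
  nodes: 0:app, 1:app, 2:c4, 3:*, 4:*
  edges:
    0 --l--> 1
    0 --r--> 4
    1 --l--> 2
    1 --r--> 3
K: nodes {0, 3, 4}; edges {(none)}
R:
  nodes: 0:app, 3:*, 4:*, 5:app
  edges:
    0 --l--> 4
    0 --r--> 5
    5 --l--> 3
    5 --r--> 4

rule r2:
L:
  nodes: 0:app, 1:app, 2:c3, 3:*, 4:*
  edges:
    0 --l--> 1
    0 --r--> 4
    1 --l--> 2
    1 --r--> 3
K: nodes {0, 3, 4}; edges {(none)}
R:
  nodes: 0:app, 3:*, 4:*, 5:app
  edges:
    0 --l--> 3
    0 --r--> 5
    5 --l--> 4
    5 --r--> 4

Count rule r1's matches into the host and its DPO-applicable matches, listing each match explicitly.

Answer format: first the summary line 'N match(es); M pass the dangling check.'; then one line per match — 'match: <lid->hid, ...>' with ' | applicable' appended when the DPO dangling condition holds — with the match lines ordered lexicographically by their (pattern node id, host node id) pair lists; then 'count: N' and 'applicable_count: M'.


1 match(es); 1 pass the dangling check.
match: 0->19, 1->17, 2->11, 3->16, 4->18 | applicable
count: 1
applicable_count: 1


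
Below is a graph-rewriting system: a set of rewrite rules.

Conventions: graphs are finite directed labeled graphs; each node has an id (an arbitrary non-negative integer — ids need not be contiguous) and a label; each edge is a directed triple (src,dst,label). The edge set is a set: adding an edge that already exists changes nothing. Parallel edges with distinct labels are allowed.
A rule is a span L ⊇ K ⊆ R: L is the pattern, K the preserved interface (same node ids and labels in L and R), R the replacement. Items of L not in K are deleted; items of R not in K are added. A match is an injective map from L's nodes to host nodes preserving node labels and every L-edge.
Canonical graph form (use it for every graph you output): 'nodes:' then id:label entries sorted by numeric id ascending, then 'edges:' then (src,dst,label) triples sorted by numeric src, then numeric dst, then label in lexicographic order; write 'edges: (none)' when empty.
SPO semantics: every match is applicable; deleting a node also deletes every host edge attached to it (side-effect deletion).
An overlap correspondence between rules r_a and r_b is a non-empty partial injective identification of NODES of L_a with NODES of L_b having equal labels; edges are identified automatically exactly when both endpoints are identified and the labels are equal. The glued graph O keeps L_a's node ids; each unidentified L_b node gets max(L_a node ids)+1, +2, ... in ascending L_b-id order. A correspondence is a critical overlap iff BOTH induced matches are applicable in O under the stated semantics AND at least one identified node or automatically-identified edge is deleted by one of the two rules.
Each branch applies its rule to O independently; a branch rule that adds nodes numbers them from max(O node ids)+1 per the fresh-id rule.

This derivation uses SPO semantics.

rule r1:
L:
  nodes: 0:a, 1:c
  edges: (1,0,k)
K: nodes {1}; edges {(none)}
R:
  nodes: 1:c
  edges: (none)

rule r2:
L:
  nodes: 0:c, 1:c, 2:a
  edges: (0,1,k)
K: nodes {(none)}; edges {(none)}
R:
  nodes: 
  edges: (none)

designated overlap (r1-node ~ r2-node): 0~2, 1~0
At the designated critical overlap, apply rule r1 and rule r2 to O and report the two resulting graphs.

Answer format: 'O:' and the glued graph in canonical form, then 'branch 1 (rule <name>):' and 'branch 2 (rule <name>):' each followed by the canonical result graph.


O:
nodes: 0:a, 1:c, 2:c
edges: (1,0,k); (1,2,k)
branch 1 (rule r1):
nodes: 1:c, 2:c
edges: (1,2,k)
branch 2 (rule r2):
nodes: 
edges: (none)


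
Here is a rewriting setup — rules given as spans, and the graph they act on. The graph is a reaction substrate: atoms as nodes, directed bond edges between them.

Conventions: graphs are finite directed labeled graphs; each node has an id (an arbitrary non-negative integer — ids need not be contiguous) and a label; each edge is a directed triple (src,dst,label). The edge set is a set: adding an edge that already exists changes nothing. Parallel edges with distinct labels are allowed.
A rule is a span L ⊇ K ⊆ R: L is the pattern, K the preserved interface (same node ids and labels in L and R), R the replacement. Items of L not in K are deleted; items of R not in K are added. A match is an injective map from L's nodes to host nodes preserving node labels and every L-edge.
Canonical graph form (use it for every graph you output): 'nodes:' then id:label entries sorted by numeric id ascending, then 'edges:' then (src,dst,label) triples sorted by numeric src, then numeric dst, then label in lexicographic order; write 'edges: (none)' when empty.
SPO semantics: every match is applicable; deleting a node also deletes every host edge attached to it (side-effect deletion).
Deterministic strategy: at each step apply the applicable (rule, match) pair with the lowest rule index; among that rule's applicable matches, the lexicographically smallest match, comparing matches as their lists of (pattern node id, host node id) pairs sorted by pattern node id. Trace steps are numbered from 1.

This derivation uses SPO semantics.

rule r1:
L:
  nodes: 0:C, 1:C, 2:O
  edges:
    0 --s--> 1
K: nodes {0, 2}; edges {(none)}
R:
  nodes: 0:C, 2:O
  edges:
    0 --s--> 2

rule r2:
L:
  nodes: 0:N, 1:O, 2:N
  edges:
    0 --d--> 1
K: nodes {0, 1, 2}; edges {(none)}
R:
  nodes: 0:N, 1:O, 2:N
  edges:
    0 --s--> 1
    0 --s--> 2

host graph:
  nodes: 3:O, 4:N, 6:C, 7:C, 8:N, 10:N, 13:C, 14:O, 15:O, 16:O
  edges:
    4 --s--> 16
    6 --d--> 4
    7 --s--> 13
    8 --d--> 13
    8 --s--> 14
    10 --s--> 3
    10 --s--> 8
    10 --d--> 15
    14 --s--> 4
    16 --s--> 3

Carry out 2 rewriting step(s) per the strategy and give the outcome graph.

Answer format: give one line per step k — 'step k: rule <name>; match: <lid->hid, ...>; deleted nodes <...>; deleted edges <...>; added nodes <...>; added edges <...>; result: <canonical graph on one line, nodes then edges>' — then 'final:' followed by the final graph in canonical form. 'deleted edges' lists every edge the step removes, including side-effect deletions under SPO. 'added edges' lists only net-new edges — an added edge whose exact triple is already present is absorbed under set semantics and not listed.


step 1: rule r1; match: 0->7, 1->13, 2->3; deleted nodes 13; deleted edges (7,13,s); (8,13,d); added nodes (none); added edges (7,3,s); result: nodes: 3:O, 4:N, 6:C, 7:C, 8:N, 10:N, 14:O, 15:O, 16:O edges: (4,16,s); (6,4,d); (7,3,s); (8,14,s); (10,3,s); (10,8,s); (10,15,d); (14,4,s); (16,3,s)
step 2: rule r2; match: 0->10, 1->15, 2->4; deleted nodes (none); deleted edges (10,15,d); added nodes (none); added edges (10,4,s); (10,15,s); result: nodes: 3:O, 4:N, 6:C, 7:C, 8:N, 10:N, 14:O, 15:O, 16:O edges: (4,16,s); (6,4,d); (7,3,s); (8,14,s); (10,3,s); (10,4,s); (10,8,s); (10,15,s); (14,4,s); (16,3,s)
final:
nodes: 3:O, 4:N, 6:C, 7:C, 8:N, 10:N, 14:O, 15:O, 16:O
edges: (4,16,s); (6,4,d); (7,3,s); (8,14,s); (10,3,s); (10,4,s); (10,8,s); (10,15,s); (14,4,s); (16,3,s)


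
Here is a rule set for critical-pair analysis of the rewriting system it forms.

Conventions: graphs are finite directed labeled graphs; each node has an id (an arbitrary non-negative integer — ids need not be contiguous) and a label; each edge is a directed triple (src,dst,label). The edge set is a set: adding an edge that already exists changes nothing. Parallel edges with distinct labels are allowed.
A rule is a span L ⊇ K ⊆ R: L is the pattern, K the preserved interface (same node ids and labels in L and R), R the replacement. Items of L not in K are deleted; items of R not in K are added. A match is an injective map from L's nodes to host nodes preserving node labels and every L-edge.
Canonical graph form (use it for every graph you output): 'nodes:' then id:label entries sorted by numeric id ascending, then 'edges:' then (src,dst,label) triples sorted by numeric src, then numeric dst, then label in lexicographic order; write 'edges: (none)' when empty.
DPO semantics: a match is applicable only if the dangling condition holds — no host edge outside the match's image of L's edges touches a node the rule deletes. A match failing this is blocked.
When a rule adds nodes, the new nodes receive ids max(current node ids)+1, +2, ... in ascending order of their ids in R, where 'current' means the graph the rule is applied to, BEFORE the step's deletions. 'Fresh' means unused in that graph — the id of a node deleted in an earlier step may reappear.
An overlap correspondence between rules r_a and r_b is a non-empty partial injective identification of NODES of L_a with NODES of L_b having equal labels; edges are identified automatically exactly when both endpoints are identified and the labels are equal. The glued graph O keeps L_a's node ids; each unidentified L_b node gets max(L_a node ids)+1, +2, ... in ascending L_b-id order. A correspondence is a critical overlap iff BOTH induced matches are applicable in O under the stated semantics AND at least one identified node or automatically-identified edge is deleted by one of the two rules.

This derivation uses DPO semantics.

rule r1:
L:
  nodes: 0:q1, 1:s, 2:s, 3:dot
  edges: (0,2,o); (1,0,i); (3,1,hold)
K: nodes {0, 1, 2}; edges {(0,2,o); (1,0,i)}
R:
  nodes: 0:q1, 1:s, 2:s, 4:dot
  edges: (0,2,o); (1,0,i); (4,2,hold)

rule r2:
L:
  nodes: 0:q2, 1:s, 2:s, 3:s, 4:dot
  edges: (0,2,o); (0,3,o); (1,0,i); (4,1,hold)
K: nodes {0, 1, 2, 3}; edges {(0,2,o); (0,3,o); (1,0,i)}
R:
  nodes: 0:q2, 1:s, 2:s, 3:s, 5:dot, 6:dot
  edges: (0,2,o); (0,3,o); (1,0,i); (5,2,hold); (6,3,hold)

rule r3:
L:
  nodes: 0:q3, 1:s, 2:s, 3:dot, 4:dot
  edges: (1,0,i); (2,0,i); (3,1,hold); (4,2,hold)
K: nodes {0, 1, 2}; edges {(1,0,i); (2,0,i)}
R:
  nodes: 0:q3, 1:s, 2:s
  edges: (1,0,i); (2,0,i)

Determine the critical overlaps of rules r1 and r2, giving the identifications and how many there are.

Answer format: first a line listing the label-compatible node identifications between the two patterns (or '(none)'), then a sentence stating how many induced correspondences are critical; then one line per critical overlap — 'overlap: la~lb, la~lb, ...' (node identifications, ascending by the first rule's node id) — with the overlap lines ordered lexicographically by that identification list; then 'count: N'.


label-compatible node identifications between L(r1) and L(r2): 1~1, 1~2, 1~3, 2~1, 2~2, 2~3, 3~4
3 of the induced correspondences are critical overlaps of r1 and r2.
overlap: 1~1, 2~2, 3~4
overlap: 1~1, 2~3, 3~4
overlap: 1~1, 3~4
count: 3


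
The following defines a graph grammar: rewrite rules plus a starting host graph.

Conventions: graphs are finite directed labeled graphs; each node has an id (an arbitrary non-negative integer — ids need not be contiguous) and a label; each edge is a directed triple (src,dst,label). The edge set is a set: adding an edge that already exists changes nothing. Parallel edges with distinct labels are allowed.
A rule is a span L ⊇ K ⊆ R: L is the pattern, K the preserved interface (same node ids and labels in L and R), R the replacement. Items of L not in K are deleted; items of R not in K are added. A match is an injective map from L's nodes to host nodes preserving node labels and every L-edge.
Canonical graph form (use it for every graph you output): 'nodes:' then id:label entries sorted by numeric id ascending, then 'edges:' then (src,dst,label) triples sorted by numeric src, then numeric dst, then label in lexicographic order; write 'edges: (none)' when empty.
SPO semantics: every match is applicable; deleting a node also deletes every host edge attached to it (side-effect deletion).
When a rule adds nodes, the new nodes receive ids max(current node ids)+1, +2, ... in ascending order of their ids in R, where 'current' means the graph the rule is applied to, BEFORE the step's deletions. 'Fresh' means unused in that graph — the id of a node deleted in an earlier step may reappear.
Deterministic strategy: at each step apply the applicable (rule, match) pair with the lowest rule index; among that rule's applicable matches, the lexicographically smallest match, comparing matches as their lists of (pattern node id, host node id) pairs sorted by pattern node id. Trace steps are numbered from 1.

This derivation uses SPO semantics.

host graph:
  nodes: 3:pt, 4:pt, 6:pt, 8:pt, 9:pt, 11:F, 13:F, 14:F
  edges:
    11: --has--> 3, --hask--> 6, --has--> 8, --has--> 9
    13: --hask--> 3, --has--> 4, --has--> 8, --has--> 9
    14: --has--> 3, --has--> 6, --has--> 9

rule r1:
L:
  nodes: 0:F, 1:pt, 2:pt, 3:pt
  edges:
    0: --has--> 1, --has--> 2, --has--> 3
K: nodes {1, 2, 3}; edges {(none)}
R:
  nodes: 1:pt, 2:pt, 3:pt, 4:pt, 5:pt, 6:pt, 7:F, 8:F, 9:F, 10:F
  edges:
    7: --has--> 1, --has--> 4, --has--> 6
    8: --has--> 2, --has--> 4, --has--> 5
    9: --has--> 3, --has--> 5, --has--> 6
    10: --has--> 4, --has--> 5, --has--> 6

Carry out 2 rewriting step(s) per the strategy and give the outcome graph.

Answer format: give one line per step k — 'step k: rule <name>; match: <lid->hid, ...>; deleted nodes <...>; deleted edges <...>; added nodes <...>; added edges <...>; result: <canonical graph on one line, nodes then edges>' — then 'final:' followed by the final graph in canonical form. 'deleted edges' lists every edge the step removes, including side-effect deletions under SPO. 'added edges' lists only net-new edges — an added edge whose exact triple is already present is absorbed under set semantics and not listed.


step 1: rule r1; match: 0->11, 1->3, 2->8, 3->9; deleted nodes 11; deleted edges (11,3,has); (11,6,hask); (11,8,has); (11,9,has); added nodes 15, 16, 17, 18, 19, 20, 21; added edges (18,3,has); (18,15,has); (18,17,has); (19,8,has); (19,15,has); (19,16,has); (20,9,has); (20,16,has); (20,17,has); (21,15,has); (21,16,has); (21,17,has); result: nodes: 3:pt, 4:pt, 6:pt, 8:pt, 9:pt, 13:F, 14:F, 15:pt, 16:pt, 17:pt, 18:F, 19:F, 20:F, 21:F edges: (13,3,hask); (13,4,has); (13,8,has); (13,9,has); (14,3,has); (14,6,has); (14,9,has); (18,3,has); (18,15,has); (18,17,has); (19,8,has); (19,15,has); (19,16,has); (20,9,has); (20,16,has); (20,17,has); (21,15,has); (21,16,has); (21,17,has)
step 2: rule r1; match: 0->13, 1->4, 2->8, 3->9; deleted nodes 13; deleted edges (13,3,hask); (13,4,has); (13,8,has); (13,9,has); added nodes 22, 23, 24, 25, 26, 27, 28; added edges (25,4,has); (25,22,has); (25,24,has); (26,8,has); (26,22,has); (26,23,has); (27,9,has); (27,23,has); (27,24,has); (28,22,has); (28,23,has); (28,24,has); result: nodes: 3:pt, 4:pt, 6:pt, 8:pt, 9:pt, 14:F, 15:pt, 16:pt, 17:pt, 18:F, 19:F, 20:F, 21:F, 22:pt, 23:pt, 24:pt, 25:F, 26:F, 27:F, 28:F edges: (14,3,has); (14,6,has); (14,9,has); (18,3,has); (18,15,has); (18,17,has); (19,8,has); (19,15,has); (19,16,has); (20,9,has); (20,16,has); (20,17,has); (21,15,has); (21,16,has); (21,17,has); (25,4,has); (25,22,has); (25,24,has); (26,8,has); (26,22,has); (26,23,has); (27,9,has); (27,23,has); (27,24,has); (28,22,has); (28,23,has); (28,24,has)
final:
nodes: 3:pt, 4:pt, 6:pt, 8:pt, 9:pt, 14:F, 15:pt, 16:pt, 17:pt, 18:F, 19:F, 20:F, 21:F, 22:pt, 23:pt, 24:pt, 25:F, 26:F, 27:F, 28:F
edges: (14,3,has); (14,6,has); (14,9,has); (18,3,has); (18,15,has); (18,17,has); (19,8,has); (19,15,has); (19,16,has); (20,9,has); (20,16,has); (20,17,has); (21,15,has); (21,16,has); (21,17,has); (25,4,has); (25,22,has); (25,24,has); (26,8,has); (26,22,has); (26,23,has); (27,9,has); (27,23,has); (27,24,has); (28,22,has); (28,23,has); (28,24,has)
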